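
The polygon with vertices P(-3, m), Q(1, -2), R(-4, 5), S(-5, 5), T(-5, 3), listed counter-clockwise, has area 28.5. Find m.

The doubled signed area Σ (x_i y_{i+1} − x_{i+1} y_i) is linear in m.
With m=0 it equals 27; the coefficient of m is -6 (from the two edges through P).
So -6·m + 27 = 2·28.5 = 57 ⇒ m = -5.

-5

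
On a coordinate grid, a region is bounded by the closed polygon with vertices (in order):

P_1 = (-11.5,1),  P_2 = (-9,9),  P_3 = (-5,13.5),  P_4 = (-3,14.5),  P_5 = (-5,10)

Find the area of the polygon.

25.25

P_1→P_2: (-11.5)(9) − (-9)(1) = -94.5
P_2→P_3: (-9)(13.5) − (-5)(9) = -76.5
P_3→P_4: (-5)(14.5) − (-3)(13.5) = -32
P_4→P_5: (-3)(10) − (-5)(14.5) = 42.5
P_5→P_1: (-5)(1) − (-11.5)(10) = 110
Σ = -50.5
Area = |Σ|/2 = 25.25.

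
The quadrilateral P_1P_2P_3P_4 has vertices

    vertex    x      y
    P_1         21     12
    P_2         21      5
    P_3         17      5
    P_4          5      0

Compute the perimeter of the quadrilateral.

|P_1P_2| = √((0)² + (-7)²) = √49 = 7
|P_2P_3| = √((-4)² + (0)²) = √16 = 4
|P_3P_4| = √((-12)² + (-5)²) = √169 = 13
|P_4P_1| = √((16)² + (12)²) = √400 = 20
Perimeter = 7 + 4 + 13 + 20 = 44.

44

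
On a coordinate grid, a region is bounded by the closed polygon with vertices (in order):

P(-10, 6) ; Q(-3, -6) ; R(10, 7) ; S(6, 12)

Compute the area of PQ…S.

Apply the surveyor's formula: 2A = Σ (x_i·y_{i+1} − x_{i+1}·y_i), indices taken mod 4.
P→Q: (-10)(-6) − (-3)(6) = 78
Q→R: (-3)(7) − (10)(-6) = 39
R→S: (10)(12) − (6)(7) = 78
S→P: (6)(6) − (-10)(12) = 156
Σ = 351
Area = |Σ|/2 = 175.5.

175.5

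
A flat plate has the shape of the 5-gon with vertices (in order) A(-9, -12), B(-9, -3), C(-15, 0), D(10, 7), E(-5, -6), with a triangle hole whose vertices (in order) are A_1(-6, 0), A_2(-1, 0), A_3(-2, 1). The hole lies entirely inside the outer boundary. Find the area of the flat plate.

122.5

Outer boundary:
Apply the surveyor's formula: 2A = Σ (x_i·y_{i+1} − x_{i+1}·y_i), indices taken mod 5.
A→B: (-9)(-3) − (-9)(-12) = -81
B→C: (-9)(0) − (-15)(-3) = -45
C→D: (-15)(7) − (10)(0) = -105
D→E: (10)(-6) − (-5)(7) = -25
E→A: (-5)(-12) − (-9)(-6) = 6
Σ = -250
Area = |Σ|/2 = 125.
Hole:
Apply the shoelace formula: 2A = Σ (x_i·y_{i+1} − x_{i+1}·y_i), indices taken mod 3.
A_1→A_2: (-6)(0) − (-1)(0) = 0
A_2→A_3: (-1)(1) − (-2)(0) = -1
A_3→A_1: (-2)(0) − (-6)(1) = 6
Σ = 5
Area = |Σ|/2 = 2.5.
Net area = 125 − 2.5 = 122.5.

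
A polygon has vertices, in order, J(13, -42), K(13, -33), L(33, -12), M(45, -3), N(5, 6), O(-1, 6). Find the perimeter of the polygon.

|JK| = √((0)² + (9)²) = √81 = 9
|KL| = √((20)² + (21)²) = √841 = 29
|LM| = √((12)² + (9)²) = √225 = 15
|MN| = √((-40)² + (9)²) = √1681 = 41
|NO| = √((-6)² + (0)²) = √36 = 6
|OJ| = √((14)² + (-48)²) = √2500 = 50
Perimeter = 9 + 29 + 15 + 41 + 6 + 50 = 150.

150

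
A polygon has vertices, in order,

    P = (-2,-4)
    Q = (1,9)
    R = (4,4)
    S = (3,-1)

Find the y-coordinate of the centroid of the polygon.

Apply the shoelace (surveyor's) formula. First the cross-terms c_i = x_i·y_{i+1} − x_{i+1}·y_i:
  -14, -32, -16, -14  ⇒  2A = -76, A = -38.
Then Σ (y_i + y_{i+1})·c_i = -464, so ȳ = -464 / (6·(-38)) = 116/57.

116/57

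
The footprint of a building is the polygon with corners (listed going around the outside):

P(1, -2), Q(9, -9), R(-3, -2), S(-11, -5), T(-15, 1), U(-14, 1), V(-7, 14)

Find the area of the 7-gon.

159.5

Apply Gauss's area formula: 2A = Σ (x_i·y_{i+1} − x_{i+1}·y_i), indices taken mod 7.
Σ = (9) + (-45) + (-7) + (-86) + (-1) + (-189) + (0) = -319
Area = |Σ|/2 = 159.5.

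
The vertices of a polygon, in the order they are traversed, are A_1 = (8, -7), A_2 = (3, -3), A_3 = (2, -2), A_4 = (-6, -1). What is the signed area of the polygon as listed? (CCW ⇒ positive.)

16.5

A_1→A_2: (8)(-3) − (3)(-7) = -3
A_2→A_3: (3)(-2) − (2)(-3) = 0
A_3→A_4: (2)(-1) − (-6)(-2) = -14
A_4→A_1: (-6)(-7) − (8)(-1) = 50
Σ = 33
Signed area = Σ/2 = 16.5 (positive ⇒ counter-clockwise traversal).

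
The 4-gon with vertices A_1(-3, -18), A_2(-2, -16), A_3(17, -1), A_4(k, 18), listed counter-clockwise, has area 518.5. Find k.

The doubled signed area Σ (x_i y_{i+1} − x_{i+1} y_i) is linear in k.
With k=0 it equals 646; the coefficient of k is -17 (from the two edges through A_4).
So -17·k + 646 = 2·518.5 = 1037 ⇒ k = -23.

-23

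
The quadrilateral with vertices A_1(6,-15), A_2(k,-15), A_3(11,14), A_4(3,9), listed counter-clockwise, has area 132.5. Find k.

8

Write out the shoelace sum; only the two edges meeting at A_2 involve k:
2·Area = [(6·(-15) − k·(-15)) + (k·14 − 11·(-15))] + -42
       = 29·k + 33 = 265
⇒ k = 8.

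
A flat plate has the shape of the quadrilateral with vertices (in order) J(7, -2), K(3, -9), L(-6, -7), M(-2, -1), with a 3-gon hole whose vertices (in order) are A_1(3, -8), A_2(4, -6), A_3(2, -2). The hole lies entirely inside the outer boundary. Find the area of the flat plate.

60.5

Outer boundary:
Σ = (-57) + (-75) + (-8) + (11) = -129
Area = |Σ|/2 = 64.5.
Hole:
Apply the surveyor's formula: 2A = Σ (x_i·y_{i+1} − x_{i+1}·y_i), indices taken mod 3.
Σ = (14) + (4) + (-10) = 8
Area = |Σ|/2 = 4.
Net area = 64.5 − 4 = 60.5.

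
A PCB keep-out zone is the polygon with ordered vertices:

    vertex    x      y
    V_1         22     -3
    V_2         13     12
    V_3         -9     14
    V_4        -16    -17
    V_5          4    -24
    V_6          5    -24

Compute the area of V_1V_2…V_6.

979.5

Apply the shoelace formula: 2A = Σ (x_i·y_{i+1} − x_{i+1}·y_i), indices taken mod 6.
Σ = (303) + (290) + (377) + (452) + (24) + (513) = 1959
Area = |Σ|/2 = 979.5.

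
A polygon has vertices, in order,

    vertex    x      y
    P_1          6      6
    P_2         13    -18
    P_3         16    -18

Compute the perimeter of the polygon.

54

|P_1P_2| = √((7)² + (-24)²) = √625 = 25
|P_2P_3| = √((3)² + (0)²) = √9 = 3
|P_3P_1| = √((-10)² + (24)²) = √676 = 26
Perimeter = 25 + 3 + 26 = 54.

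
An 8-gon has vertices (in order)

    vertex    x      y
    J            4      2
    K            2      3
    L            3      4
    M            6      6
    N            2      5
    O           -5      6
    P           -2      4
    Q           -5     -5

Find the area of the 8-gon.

44

Cross-terms: 8, -1, -6, 18, 37, -8, 30, 10  ⇒  Σ = 88
Area = |Σ|/2 = 44.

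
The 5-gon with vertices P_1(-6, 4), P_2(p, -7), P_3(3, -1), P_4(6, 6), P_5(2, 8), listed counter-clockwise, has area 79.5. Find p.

4

The doubled signed area Σ (x_i y_{i+1} − x_{i+1} y_i) is linear in p.
With p=0 it equals 179; the coefficient of p is -5 (from the two edges through P_2).
So -5·p + 179 = 2·79.5 = 159 ⇒ p = 4.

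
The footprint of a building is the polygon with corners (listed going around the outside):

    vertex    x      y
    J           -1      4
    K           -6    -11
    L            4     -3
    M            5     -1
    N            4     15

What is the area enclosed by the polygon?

Cross-terms: 35, 62, 11, 79, 31  ⇒  Σ = 218
Area = |Σ|/2 = 109.

109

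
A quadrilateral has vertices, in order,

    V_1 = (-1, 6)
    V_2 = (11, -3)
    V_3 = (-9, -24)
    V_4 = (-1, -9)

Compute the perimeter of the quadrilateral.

|V_1V_2| = √((12)² + (-9)²) = √225 = 15
|V_2V_3| = √((-20)² + (-21)²) = √841 = 29
|V_3V_4| = √((8)² + (15)²) = √289 = 17
|V_4V_1| = √((0)² + (15)²) = √225 = 15
Perimeter = 15 + 29 + 17 + 15 = 76.

76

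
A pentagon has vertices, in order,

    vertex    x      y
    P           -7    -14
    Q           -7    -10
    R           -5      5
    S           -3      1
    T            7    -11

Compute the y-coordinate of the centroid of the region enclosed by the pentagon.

Apply Gauss's area formula. First the cross-terms c_i = x_i·y_{i+1} − x_{i+1}·y_i:
  -28, -85, 10, 26, -175  ⇒  2A = -252, A = -126.
Then Σ (y_i + y_{i+1})·c_i = 5272, so ȳ = 5272 / (6·(-126)) = -1318/189.

-1318/189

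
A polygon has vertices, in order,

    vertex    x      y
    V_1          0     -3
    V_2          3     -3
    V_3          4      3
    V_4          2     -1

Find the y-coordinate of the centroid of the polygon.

-25/21

Apply the surveyor's formula. First the cross-terms c_i = x_i·y_{i+1} − x_{i+1}·y_i:
  9, 21, -10, -6  ⇒  2A = 14, A = 7.
Then Σ (y_i + y_{i+1})·c_i = -50, so ȳ = -50 / (6·7) = -25/21.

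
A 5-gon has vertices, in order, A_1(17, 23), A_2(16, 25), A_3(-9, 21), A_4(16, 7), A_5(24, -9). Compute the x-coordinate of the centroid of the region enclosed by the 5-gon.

Apply the shoelace formula. First the cross-terms c_i = x_i·y_{i+1} − x_{i+1}·y_i:
  57, 561, -399, -312, 705  ⇒  2A = 612, A = 306.
Then Σ (x_i + x_{i+1})·c_i = 19440, so x̄ = 19440 / (6·306) = 180/17.

180/17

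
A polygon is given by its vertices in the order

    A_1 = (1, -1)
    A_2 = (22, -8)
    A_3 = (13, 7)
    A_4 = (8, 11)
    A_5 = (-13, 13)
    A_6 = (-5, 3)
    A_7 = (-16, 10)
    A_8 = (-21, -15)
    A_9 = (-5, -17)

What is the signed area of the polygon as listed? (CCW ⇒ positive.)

Apply the shoelace formula: 2A = Σ (x_i·y_{i+1} − x_{i+1}·y_i), indices taken mod 9.
A_1→A_2: (1)(-8) − (22)(-1) = 14
A_2→A_3: (22)(7) − (13)(-8) = 258
A_3→A_4: (13)(11) − (8)(7) = 87
A_4→A_5: (8)(13) − (-13)(11) = 247
A_5→A_6: (-13)(3) − (-5)(13) = 26
A_6→A_7: (-5)(10) − (-16)(3) = -2
A_7→A_8: (-16)(-15) − (-21)(10) = 450
A_8→A_9: (-21)(-17) − (-5)(-15) = 282
A_9→A_1: (-5)(-1) − (1)(-17) = 22
Σ = 1384
Signed area = Σ/2 = 692 (positive ⇒ counter-clockwise traversal).

692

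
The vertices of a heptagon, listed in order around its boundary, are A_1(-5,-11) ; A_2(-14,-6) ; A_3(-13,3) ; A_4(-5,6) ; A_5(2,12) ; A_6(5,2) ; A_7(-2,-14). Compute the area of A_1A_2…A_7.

274.5

Σ = (-124) + (-120) + (-63) + (-72) + (-56) + (-66) + (-48) = -549
Area = |Σ|/2 = 274.5.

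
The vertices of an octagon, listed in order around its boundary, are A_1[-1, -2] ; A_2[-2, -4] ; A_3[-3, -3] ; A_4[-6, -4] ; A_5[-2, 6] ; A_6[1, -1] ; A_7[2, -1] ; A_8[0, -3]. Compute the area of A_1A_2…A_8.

Apply the shoelace (surveyor's) formula: 2A = Σ (x_i·y_{i+1} − x_{i+1}·y_i), indices taken mod 8.
Cross-terms: 0, -6, -6, -44, -4, 1, -6, -3  ⇒  Σ = -68
Area = |Σ|/2 = 34.

34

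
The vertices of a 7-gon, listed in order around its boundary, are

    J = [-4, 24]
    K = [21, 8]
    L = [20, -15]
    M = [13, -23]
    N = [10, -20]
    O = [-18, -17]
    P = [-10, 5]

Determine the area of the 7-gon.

1158

Apply the shoelace (surveyor's) formula: 2A = Σ (x_i·y_{i+1} − x_{i+1}·y_i), indices taken mod 7.
Cross-terms: -536, -475, -265, -30, -530, -260, -220  ⇒  Σ = -2316
Area = |Σ|/2 = 1158.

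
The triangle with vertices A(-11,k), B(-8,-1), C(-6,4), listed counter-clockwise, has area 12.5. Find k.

Write out the shoelace sum; only the two edges meeting at A involve k:
2·Area = [((-6)·k − (-11)·4) + ((-11)·(-1) − (-8)·k)] + -38
       = 2·k + 17 = 25
⇒ k = 4.

4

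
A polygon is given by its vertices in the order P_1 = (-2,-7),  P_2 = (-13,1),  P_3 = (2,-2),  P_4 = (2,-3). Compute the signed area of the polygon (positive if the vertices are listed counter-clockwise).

-45.5

P_1→P_2: (-2)(1) − (-13)(-7) = -93
P_2→P_3: (-13)(-2) − (2)(1) = 24
P_3→P_4: (2)(-3) − (2)(-2) = -2
P_4→P_1: (2)(-7) − (-2)(-3) = -20
Σ = -91
Signed area = Σ/2 = -45.5 (negative ⇒ clockwise traversal).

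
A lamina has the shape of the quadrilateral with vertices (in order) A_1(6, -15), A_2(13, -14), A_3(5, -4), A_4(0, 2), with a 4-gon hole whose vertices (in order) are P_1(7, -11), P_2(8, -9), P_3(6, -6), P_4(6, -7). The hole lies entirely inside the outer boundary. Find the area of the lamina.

Outer boundary:
Apply Gauss's area formula: 2A = Σ (x_i·y_{i+1} − x_{i+1}·y_i), indices taken mod 4.
Σ = (111) + (18) + (10) + (-12) = 127
Area = |Σ|/2 = 63.5.
Hole:
Σ = (25) + (6) + (-6) + (-17) = 8
Area = |Σ|/2 = 4.
Net area = 63.5 − 4 = 59.5.

59.5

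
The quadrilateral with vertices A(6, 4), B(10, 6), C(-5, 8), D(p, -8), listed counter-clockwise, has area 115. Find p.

-9

Write out the shoelace sum; only the two edges meeting at D involve p:
2·Area = [((-5)·(-8) − p·8) + (p·4 − 6·(-8))] + 106
       = -4·p + 194 = 230
⇒ p = -9.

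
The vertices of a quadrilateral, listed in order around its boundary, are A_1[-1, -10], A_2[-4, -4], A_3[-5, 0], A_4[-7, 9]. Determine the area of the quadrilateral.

Apply the shoelace formula: 2A = Σ (x_i·y_{i+1} − x_{i+1}·y_i), indices taken mod 4.
Σ = (-36) + (-20) + (-45) + (79) = -22
Area = |Σ|/2 = 11.

11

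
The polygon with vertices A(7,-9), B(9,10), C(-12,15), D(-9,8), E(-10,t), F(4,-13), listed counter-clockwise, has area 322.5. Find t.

5

The doubled signed area Σ (x_i y_{i+1} − x_{i+1} y_i) is linear in t.
With t=0 it equals 710; the coefficient of t is -13 (from the two edges through E).
So -13·t + 710 = 2·322.5 = 645 ⇒ t = 5.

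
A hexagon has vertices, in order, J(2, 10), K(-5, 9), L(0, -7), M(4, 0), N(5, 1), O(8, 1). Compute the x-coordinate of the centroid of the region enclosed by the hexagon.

Apply Gauss's area formula. First the cross-terms c_i = x_i·y_{i+1} − x_{i+1}·y_i:
  68, 35, 28, 4, -3, 78  ⇒  2A = 210, A = 105.
Then Σ (x_i + x_{i+1})·c_i = 510, so x̄ = 510 / (6·105) = 17/21.

17/21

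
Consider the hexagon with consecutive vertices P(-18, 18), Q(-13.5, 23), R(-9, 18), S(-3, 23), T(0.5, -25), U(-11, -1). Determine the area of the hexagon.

Σ = (-171) + (-36) + (-153) + (63.5) + (-275.5) + (-216) = -788
Area = |Σ|/2 = 394.

394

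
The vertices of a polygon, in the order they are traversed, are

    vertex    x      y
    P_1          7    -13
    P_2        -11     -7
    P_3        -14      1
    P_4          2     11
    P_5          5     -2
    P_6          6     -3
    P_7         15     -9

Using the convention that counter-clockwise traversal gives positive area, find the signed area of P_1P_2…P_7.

Apply Gauss's area formula: 2A = Σ (x_i·y_{i+1} − x_{i+1}·y_i), indices taken mod 7.
P_1→P_2: (7)(-7) − (-11)(-13) = -192
P_2→P_3: (-11)(1) − (-14)(-7) = -109
P_3→P_4: (-14)(11) − (2)(1) = -156
P_4→P_5: (2)(-2) − (5)(11) = -59
P_5→P_6: (5)(-3) − (6)(-2) = -3
P_6→P_7: (6)(-9) − (15)(-3) = -9
P_7→P_1: (15)(-13) − (7)(-9) = -132
Σ = -660
Signed area = Σ/2 = -330 (negative ⇒ clockwise traversal).

-330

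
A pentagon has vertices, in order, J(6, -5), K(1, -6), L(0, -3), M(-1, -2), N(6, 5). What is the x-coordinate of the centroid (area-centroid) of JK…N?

Apply the shoelace (surveyor's) formula. First the cross-terms c_i = x_i·y_{i+1} − x_{i+1}·y_i:
  -31, -3, -3, 7, -60  ⇒  2A = -90, A = -45.
Then Σ (x_i + x_{i+1})·c_i = -902, so x̄ = -902 / (6·(-45)) = 451/135.

451/135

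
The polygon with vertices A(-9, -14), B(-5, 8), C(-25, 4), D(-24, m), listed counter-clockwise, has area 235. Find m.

0

The doubled signed area Σ (x_i y_{i+1} − x_{i+1} y_i) is linear in m.
With m=0 it equals 470; the coefficient of m is -16 (from the two edges through D).
So -16·m + 470 = 2·235 = 470 ⇒ m = 0.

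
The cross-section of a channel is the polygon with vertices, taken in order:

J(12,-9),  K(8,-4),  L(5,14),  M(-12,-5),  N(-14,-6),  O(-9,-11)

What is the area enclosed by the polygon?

J→K: (12)(-4) − (8)(-9) = 24
K→L: (8)(14) − (5)(-4) = 132
L→M: (5)(-5) − (-12)(14) = 143
M→N: (-12)(-6) − (-14)(-5) = 2
N→O: (-14)(-11) − (-9)(-6) = 100
O→J: (-9)(-9) − (12)(-11) = 213
Σ = 614
Area = |Σ|/2 = 307.

307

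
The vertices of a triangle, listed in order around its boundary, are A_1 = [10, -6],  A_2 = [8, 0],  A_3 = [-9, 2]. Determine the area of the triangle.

49

Apply Gauss's area formula: 2A = Σ (x_i·y_{i+1} − x_{i+1}·y_i), indices taken mod 3.
Σ = (48) + (16) + (34) = 98
Area = |Σ|/2 = 49.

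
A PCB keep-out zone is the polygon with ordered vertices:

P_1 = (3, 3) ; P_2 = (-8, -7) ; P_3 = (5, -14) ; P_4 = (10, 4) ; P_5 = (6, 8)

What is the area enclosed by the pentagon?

180

Apply Gauss's area formula: 2A = Σ (x_i·y_{i+1} − x_{i+1}·y_i), indices taken mod 5.
P_1→P_2: (3)(-7) − (-8)(3) = 3
P_2→P_3: (-8)(-14) − (5)(-7) = 147
P_3→P_4: (5)(4) − (10)(-14) = 160
P_4→P_5: (10)(8) − (6)(4) = 56
P_5→P_1: (6)(3) − (3)(8) = -6
Σ = 360
Area = |Σ|/2 = 180.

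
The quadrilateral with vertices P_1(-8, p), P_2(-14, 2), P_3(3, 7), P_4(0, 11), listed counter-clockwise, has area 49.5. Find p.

7

Write out the shoelace sum; only the two edges meeting at P_1 involve p:
2·Area = [(0·p − (-8)·11) + ((-8)·2 − (-14)·p)] + -71
       = 14·p + 1 = 99
⇒ p = 7.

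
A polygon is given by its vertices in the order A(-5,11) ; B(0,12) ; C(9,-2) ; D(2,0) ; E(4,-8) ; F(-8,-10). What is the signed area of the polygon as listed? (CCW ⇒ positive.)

A→B: (-5)(12) − (0)(11) = -60
B→C: (0)(-2) − (9)(12) = -108
C→D: (9)(0) − (2)(-2) = 4
D→E: (2)(-8) − (4)(0) = -16
E→F: (4)(-10) − (-8)(-8) = -104
F→A: (-8)(11) − (-5)(-10) = -138
Σ = -422
Signed area = Σ/2 = -211 (negative ⇒ clockwise traversal).

-211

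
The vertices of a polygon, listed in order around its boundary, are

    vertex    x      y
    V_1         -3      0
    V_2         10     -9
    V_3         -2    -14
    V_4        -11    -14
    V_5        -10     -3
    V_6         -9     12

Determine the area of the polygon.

237.5

Apply the shoelace formula: 2A = Σ (x_i·y_{i+1} − x_{i+1}·y_i), indices taken mod 6.
Σ = (27) + (-158) + (-126) + (-107) + (-147) + (36) = -475
Area = |Σ|/2 = 237.5.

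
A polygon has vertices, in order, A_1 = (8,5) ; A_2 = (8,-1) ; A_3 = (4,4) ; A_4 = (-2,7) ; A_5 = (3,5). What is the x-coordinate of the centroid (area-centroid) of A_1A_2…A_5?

5.9375

Apply the surveyor's formula. First the cross-terms c_i = x_i·y_{i+1} − x_{i+1}·y_i:
  -48, 36, 36, -31, -25  ⇒  2A = -32, A = -16.
Then Σ (x_i + x_{i+1})·c_i = -570, so x̄ = -570 / (6·(-16)) = 5.9375.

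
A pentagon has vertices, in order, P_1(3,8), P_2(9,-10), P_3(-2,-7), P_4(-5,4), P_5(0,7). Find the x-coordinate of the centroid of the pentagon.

116/71

Apply Gauss's area formula. First the cross-terms c_i = x_i·y_{i+1} − x_{i+1}·y_i:
  -102, -83, -43, -35, -21  ⇒  2A = -284, A = -142.
Then Σ (x_i + x_{i+1})·c_i = -1392, so x̄ = -1392 / (6·(-142)) = 116/71.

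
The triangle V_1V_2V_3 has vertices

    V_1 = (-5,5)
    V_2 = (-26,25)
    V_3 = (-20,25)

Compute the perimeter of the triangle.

60

|V_1V_2| = √((-21)² + (20)²) = √841 = 29
|V_2V_3| = √((6)² + (0)²) = √36 = 6
|V_3V_1| = √((15)² + (-20)²) = √625 = 25
Perimeter = 29 + 6 + 25 = 60.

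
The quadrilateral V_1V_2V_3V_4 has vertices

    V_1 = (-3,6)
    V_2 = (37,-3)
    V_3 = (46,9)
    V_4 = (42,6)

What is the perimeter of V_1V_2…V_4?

|V_1V_2| = √((40)² + (-9)²) = √1681 = 41
|V_2V_3| = √((9)² + (12)²) = √225 = 15
|V_3V_4| = √((-4)² + (-3)²) = √25 = 5
|V_4V_1| = √((-45)² + (0)²) = √2025 = 45
Perimeter = 41 + 15 + 5 + 45 = 106.

106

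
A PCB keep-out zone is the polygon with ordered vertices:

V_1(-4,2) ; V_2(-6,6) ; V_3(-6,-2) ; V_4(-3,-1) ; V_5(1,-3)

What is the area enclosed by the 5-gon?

Apply Gauss's area formula: 2A = Σ (x_i·y_{i+1} − x_{i+1}·y_i), indices taken mod 5.
Σ = (-12) + (48) + (0) + (10) + (-10) = 36
Area = |Σ|/2 = 18.

18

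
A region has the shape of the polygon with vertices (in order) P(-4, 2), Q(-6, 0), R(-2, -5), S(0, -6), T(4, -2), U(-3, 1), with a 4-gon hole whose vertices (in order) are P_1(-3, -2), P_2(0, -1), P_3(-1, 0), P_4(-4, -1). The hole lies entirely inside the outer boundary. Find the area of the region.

33

Outer boundary:
Apply the surveyor's formula: 2A = Σ (x_i·y_{i+1} − x_{i+1}·y_i), indices taken mod 6.
P→Q: (-4)(0) − (-6)(2) = 12
Q→R: (-6)(-5) − (-2)(0) = 30
R→S: (-2)(-6) − (0)(-5) = 12
S→T: (0)(-2) − (4)(-6) = 24
T→U: (4)(1) − (-3)(-2) = -2
U→P: (-3)(2) − (-4)(1) = -2
Σ = 74
Area = |Σ|/2 = 37.
Hole:
Σ = (3) + (-1) + (1) + (5) = 8
Area = |Σ|/2 = 4.
Net area = 37 − 4 = 33.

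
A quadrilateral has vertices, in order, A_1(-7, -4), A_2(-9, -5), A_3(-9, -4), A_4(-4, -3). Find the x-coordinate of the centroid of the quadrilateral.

Apply the surveyor's formula. First the cross-terms c_i = x_i·y_{i+1} − x_{i+1}·y_i:
  -1, -9, 11, -5  ⇒  2A = -4, A = -2.
Then Σ (x_i + x_{i+1})·c_i = 90, so x̄ = 90 / (6·(-2)) = -7.5.

-7.5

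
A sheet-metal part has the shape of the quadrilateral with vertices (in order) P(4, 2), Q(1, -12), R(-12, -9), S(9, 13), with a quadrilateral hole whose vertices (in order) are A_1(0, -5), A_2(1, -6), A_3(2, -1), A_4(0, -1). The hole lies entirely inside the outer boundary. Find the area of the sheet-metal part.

Outer boundary:
Apply the surveyor's formula: 2A = Σ (x_i·y_{i+1} − x_{i+1}·y_i), indices taken mod 4.
Σ = (-50) + (-153) + (-75) + (-34) = -312
Area = |Σ|/2 = 156.
Hole:
Apply the shoelace (surveyor's) formula: 2A = Σ (x_i·y_{i+1} − x_{i+1}·y_i), indices taken mod 4.
Cross-terms: 5, 11, -2, 0  ⇒  Σ = 14
Area = |Σ|/2 = 7.
Net area = 156 − 7 = 149.

149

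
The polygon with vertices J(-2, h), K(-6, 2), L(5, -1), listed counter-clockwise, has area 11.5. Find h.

The doubled signed area Σ (x_i y_{i+1} − x_{i+1} y_i) is linear in h.
With h=0 it equals -10; the coefficient of h is 11 (from the two edges through J).
So 11·h + -10 = 2·11.5 = 23 ⇒ h = 3.

3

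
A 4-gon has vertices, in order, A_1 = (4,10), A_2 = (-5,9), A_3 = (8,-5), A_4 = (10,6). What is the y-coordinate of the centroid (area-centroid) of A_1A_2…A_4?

920/213

Apply the surveyor's formula. First the cross-terms c_i = x_i·y_{i+1} − x_{i+1}·y_i:
  86, -47, 98, 76  ⇒  2A = 213, A = 106.5.
Then Σ (y_i + y_{i+1})·c_i = 2760, so ȳ = 2760 / (6·106.5) = 920/213.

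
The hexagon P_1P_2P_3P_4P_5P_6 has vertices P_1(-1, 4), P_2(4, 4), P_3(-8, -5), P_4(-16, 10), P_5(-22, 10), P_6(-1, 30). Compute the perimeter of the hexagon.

|P_1P_2| = √((5)² + (0)²) = √25 = 5
|P_2P_3| = √((-12)² + (-9)²) = √225 = 15
|P_3P_4| = √((-8)² + (15)²) = √289 = 17
|P_4P_5| = √((-6)² + (0)²) = √36 = 6
|P_5P_6| = √((21)² + (20)²) = √841 = 29
|P_6P_1| = √((0)² + (-26)²) = √676 = 26
Perimeter = 5 + 15 + 17 + 6 + 29 + 26 = 98.

98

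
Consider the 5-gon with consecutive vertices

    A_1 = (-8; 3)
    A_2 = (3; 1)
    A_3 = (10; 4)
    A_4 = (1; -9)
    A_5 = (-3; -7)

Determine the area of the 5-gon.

104

Apply the shoelace formula: 2A = Σ (x_i·y_{i+1} − x_{i+1}·y_i), indices taken mod 5.
A_1→A_2: (-8)(1) − (3)(3) = -17
A_2→A_3: (3)(4) − (10)(1) = 2
A_3→A_4: (10)(-9) − (1)(4) = -94
A_4→A_5: (1)(-7) − (-3)(-9) = -34
A_5→A_1: (-3)(3) − (-8)(-7) = -65
Σ = -208
Area = |Σ|/2 = 104.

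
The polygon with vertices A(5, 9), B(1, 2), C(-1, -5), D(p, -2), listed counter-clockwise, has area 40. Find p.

5

The doubled signed area Σ (x_i y_{i+1} − x_{i+1} y_i) is linear in p.
With p=0 it equals 10; the coefficient of p is 14 (from the two edges through D).
So 14·p + 10 = 2·40 = 80 ⇒ p = 5.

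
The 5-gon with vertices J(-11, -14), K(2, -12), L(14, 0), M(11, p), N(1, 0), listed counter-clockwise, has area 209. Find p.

Write out the shoelace sum; only the two edges meeting at M involve p:
2·Area = [(14·p − 11·0) + (11·0 − 1·p)] + 314
       = 13·p + 314 = 418
⇒ p = 8.

8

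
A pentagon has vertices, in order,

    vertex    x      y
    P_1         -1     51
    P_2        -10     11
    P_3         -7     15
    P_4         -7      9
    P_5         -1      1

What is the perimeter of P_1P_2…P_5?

112

|P_1P_2| = √((-9)² + (-40)²) = √1681 = 41
|P_2P_3| = √((3)² + (4)²) = √25 = 5
|P_3P_4| = √((0)² + (-6)²) = √36 = 6
|P_4P_5| = √((6)² + (-8)²) = √100 = 10
|P_5P_1| = √((0)² + (50)²) = √2500 = 50
Perimeter = 41 + 5 + 6 + 10 + 50 = 112.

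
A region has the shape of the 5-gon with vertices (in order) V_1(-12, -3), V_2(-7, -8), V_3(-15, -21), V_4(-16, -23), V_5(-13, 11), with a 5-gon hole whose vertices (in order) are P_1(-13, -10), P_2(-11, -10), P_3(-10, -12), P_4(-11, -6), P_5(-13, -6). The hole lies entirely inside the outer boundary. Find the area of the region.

86.5

Outer boundary:
Σ = (75) + (27) + (9) + (-475) + (171) = -193
Area = |Σ|/2 = 96.5.
Hole:
Cross-terms: 20, 32, -72, -12, 52  ⇒  Σ = 20
Area = |Σ|/2 = 10.
Net area = 96.5 − 10 = 86.5.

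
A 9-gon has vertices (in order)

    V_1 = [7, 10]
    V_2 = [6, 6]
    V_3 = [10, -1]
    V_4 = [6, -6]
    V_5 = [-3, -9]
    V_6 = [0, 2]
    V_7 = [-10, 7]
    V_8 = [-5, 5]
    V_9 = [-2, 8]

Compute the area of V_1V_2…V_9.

Cross-terms: -18, -66, -54, -72, -6, 20, -15, -30, -76  ⇒  Σ = -317
Area = |Σ|/2 = 158.5.

158.5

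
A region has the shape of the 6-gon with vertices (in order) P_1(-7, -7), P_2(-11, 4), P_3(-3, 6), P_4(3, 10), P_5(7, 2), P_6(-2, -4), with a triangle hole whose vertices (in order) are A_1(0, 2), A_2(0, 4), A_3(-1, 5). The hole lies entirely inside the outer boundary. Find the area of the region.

Outer boundary:
Apply the surveyor's formula: 2A = Σ (x_i·y_{i+1} − x_{i+1}·y_i), indices taken mod 6.
Cross-terms: -105, -54, -48, -64, -24, -14  ⇒  Σ = -309
Area = |Σ|/2 = 154.5.
Hole:
Apply the shoelace formula: 2A = Σ (x_i·y_{i+1} − x_{i+1}·y_i), indices taken mod 3.
Σ = (0) + (4) + (-2) = 2
Area = |Σ|/2 = 1.
Net area = 154.5 − 1 = 153.5.

153.5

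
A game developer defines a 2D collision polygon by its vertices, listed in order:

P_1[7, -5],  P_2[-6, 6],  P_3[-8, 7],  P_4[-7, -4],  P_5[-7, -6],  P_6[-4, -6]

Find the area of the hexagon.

Apply the surveyor's formula: 2A = Σ (x_i·y_{i+1} − x_{i+1}·y_i), indices taken mod 6.
Σ = (12) + (6) + (81) + (14) + (18) + (62) = 193
Area = |Σ|/2 = 96.5.

96.5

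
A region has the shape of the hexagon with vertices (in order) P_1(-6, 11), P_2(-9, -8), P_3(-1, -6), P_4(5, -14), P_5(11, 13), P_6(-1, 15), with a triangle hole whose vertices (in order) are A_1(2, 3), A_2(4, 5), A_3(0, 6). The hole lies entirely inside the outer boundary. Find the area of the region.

351.5

Outer boundary:
Σ = (147) + (46) + (44) + (219) + (178) + (79) = 713
Area = |Σ|/2 = 356.5.
Hole:
A_1→A_2: (2)(5) − (4)(3) = -2
A_2→A_3: (4)(6) − (0)(5) = 24
A_3→A_1: (0)(3) − (2)(6) = -12
Σ = 10
Area = |Σ|/2 = 5.
Net area = 356.5 − 5 = 351.5.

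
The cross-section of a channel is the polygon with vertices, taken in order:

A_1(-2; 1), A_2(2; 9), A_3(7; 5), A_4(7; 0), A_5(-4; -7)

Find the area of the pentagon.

Σ = (-20) + (-53) + (-35) + (-49) + (-18) = -175
Area = |Σ|/2 = 87.5.

87.5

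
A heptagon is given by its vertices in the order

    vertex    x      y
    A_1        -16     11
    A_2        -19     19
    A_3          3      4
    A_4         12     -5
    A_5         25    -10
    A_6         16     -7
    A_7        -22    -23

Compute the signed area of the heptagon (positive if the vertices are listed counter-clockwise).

Cross-terms: -95, -133, -63, 5, -15, -522, -610  ⇒  Σ = -1433
Signed area = Σ/2 = -716.5 (negative ⇒ clockwise traversal).

-716.5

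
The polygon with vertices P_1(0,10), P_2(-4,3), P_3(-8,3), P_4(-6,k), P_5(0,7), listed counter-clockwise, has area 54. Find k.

The doubled signed area Σ (x_i y_{i+1} − x_{i+1} y_i) is linear in k.
With k=0 it equals 28; the coefficient of k is -8 (from the two edges through P_4).
So -8·k + 28 = 2·54 = 108 ⇒ k = -10.

-10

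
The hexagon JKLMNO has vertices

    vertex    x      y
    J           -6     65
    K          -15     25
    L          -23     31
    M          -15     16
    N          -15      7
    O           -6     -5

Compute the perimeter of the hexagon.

162

|JK| = √((-9)² + (-40)²) = √1681 = 41
|KL| = √((-8)² + (6)²) = √100 = 10
|LM| = √((8)² + (-15)²) = √289 = 17
|MN| = √((0)² + (-9)²) = √81 = 9
|NO| = √((9)² + (-12)²) = √225 = 15
|OJ| = √((0)² + (70)²) = √4900 = 70
Perimeter = 41 + 10 + 17 + 9 + 15 + 70 = 162.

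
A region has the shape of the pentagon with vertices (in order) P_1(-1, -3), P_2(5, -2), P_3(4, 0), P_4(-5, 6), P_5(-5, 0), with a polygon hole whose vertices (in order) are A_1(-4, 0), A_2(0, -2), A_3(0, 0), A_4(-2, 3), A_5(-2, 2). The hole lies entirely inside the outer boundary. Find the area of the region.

38

Outer boundary:
Σ = (17) + (8) + (24) + (30) + (15) = 94
Area = |Σ|/2 = 47.
Hole:
Apply Gauss's area formula: 2A = Σ (x_i·y_{i+1} − x_{i+1}·y_i), indices taken mod 5.
A_1→A_2: (-4)(-2) − (0)(0) = 8
A_2→A_3: (0)(0) − (0)(-2) = 0
A_3→A_4: (0)(3) − (-2)(0) = 0
A_4→A_5: (-2)(2) − (-2)(3) = 2
A_5→A_1: (-2)(0) − (-4)(2) = 8
Σ = 18
Area = |Σ|/2 = 9.
Net area = 47 − 9 = 38.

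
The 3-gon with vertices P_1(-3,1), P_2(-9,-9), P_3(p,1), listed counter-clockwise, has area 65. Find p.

10

The doubled signed area Σ (x_i y_{i+1} − x_{i+1} y_i) is linear in p.
With p=0 it equals 30; the coefficient of p is 10 (from the two edges through P_3).
So 10·p + 30 = 2·65 = 130 ⇒ p = 10.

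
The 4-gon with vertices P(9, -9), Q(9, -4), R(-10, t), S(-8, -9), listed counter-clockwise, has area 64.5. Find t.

Write out the shoelace sum; only the two edges meeting at R involve t:
2·Area = [(9·t − (-10)·(-4)) + ((-10)·(-9) − (-8)·t)] + 198
       = 17·t + 248 = 129
⇒ t = -7.

-7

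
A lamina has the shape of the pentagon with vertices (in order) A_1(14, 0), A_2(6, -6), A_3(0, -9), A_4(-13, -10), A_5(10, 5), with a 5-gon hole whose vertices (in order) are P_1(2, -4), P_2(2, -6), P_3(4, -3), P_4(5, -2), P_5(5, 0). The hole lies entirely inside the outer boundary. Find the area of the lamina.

139.5

Outer boundary:
Apply the shoelace (surveyor's) formula: 2A = Σ (x_i·y_{i+1} − x_{i+1}·y_i), indices taken mod 5.
Σ = (-84) + (-54) + (-117) + (35) + (-70) = -290
Area = |Σ|/2 = 145.
Hole:
P_1→P_2: (2)(-6) − (2)(-4) = -4
P_2→P_3: (2)(-3) − (4)(-6) = 18
P_3→P_4: (4)(-2) − (5)(-3) = 7
P_4→P_5: (5)(0) − (5)(-2) = 10
P_5→P_1: (5)(-4) − (2)(0) = -20
Σ = 11
Area = |Σ|/2 = 5.5.
Net area = 145 − 5.5 = 139.5.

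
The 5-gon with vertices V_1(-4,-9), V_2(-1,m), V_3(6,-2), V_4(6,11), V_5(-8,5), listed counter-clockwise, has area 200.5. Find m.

The doubled signed area Σ (x_i y_{i+1} − x_{i+1} y_i) is linear in m.
With m=0 it equals 281; the coefficient of m is -10 (from the two edges through V_2).
So -10·m + 281 = 2·200.5 = 401 ⇒ m = -12.

-12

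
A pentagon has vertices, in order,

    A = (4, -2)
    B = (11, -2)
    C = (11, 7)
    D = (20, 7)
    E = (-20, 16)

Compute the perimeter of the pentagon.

|AB| = √((7)² + (0)²) = √49 = 7
|BC| = √((0)² + (9)²) = √81 = 9
|CD| = √((9)² + (0)²) = √81 = 9
|DE| = √((-40)² + (9)²) = √1681 = 41
|EA| = √((24)² + (-18)²) = √900 = 30
Perimeter = 7 + 9 + 9 + 41 + 30 = 96.

96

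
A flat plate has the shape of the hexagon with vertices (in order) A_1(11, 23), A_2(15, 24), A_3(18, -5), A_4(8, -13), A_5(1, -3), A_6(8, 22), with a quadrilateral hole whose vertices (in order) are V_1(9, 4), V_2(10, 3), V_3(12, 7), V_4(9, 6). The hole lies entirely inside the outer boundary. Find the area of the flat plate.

Outer boundary:
Apply the shoelace formula: 2A = Σ (x_i·y_{i+1} − x_{i+1}·y_i), indices taken mod 6.
Σ = (-81) + (-507) + (-194) + (-11) + (46) + (-58) = -805
Area = |Σ|/2 = 402.5.
Hole:
Apply the surveyor's formula: 2A = Σ (x_i·y_{i+1} − x_{i+1}·y_i), indices taken mod 4.
Σ = (-13) + (34) + (9) + (-18) = 12
Area = |Σ|/2 = 6.
Net area = 402.5 − 6 = 396.5.

396.5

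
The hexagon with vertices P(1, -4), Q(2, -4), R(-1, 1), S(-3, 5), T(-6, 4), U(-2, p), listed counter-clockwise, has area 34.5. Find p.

-5

Write out the shoelace sum; only the two edges meeting at U involve p:
2·Area = [((-6)·p − (-2)·4) + ((-2)·(-4) − 1·p)] + 18
       = -7·p + 34 = 69
⇒ p = -5.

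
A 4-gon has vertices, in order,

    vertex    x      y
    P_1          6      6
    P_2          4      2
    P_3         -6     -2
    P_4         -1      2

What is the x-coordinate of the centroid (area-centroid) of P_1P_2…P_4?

1

Apply the shoelace formula. First the cross-terms c_i = x_i·y_{i+1} − x_{i+1}·y_i:
  -12, 4, -14, -18  ⇒  2A = -40, A = -20.
Then Σ (x_i + x_{i+1})·c_i = -120, so x̄ = -120 / (6·(-20)) = 1.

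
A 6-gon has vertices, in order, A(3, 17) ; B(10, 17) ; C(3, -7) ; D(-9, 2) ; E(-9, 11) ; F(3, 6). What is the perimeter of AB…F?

|AB| = √((7)² + (0)²) = √49 = 7
|BC| = √((-7)² + (-24)²) = √625 = 25
|CD| = √((-12)² + (9)²) = √225 = 15
|DE| = √((0)² + (9)²) = √81 = 9
|EF| = √((12)² + (-5)²) = √169 = 13
|FA| = √((0)² + (11)²) = √121 = 11
Perimeter = 7 + 25 + 15 + 9 + 13 + 11 = 80.

80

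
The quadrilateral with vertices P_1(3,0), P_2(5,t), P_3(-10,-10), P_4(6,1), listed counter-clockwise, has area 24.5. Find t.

Write out the shoelace sum; only the two edges meeting at P_2 involve t:
2·Area = [(3·t − 5·0) + (5·(-10) − (-10)·t)] + 47
       = 13·t + -3 = 49
⇒ t = 4.

4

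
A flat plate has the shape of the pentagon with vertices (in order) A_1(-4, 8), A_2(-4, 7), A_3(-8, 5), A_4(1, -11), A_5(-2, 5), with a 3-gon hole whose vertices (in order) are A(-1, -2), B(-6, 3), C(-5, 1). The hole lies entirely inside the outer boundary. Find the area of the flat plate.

Outer boundary:
A_1→A_2: (-4)(7) − (-4)(8) = 4
A_2→A_3: (-4)(5) − (-8)(7) = 36
A_3→A_4: (-8)(-11) − (1)(5) = 83
A_4→A_5: (1)(5) − (-2)(-11) = -17
A_5→A_1: (-2)(8) − (-4)(5) = 4
Σ = 110
Area = |Σ|/2 = 55.
Hole:
Apply Gauss's area formula: 2A = Σ (x_i·y_{i+1} − x_{i+1}·y_i), indices taken mod 3.
Cross-terms: -15, 9, 11  ⇒  Σ = 5
Area = |Σ|/2 = 2.5.
Net area = 55 − 2.5 = 52.5.

52.5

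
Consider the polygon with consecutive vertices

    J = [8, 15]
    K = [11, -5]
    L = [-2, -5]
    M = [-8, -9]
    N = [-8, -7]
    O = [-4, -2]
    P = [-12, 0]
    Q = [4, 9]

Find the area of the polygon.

Apply the surveyor's formula: 2A = Σ (x_i·y_{i+1} − x_{i+1}·y_i), indices taken mod 8.
J→K: (8)(-5) − (11)(15) = -205
K→L: (11)(-5) − (-2)(-5) = -65
L→M: (-2)(-9) − (-8)(-5) = -22
M→N: (-8)(-7) − (-8)(-9) = -16
N→O: (-8)(-2) − (-4)(-7) = -12
O→P: (-4)(0) − (-12)(-2) = -24
P→Q: (-12)(9) − (4)(0) = -108
Q→J: (4)(15) − (8)(9) = -12
Σ = -464
Area = |Σ|/2 = 232.

232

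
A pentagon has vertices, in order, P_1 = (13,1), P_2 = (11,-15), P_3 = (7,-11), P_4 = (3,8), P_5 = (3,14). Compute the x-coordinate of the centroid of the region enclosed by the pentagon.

Apply the shoelace (surveyor's) formula. First the cross-terms c_i = x_i·y_{i+1} − x_{i+1}·y_i:
  -206, -16, 89, 18, -179  ⇒  2A = -294, A = -147.
Then Σ (x_i + x_{i+1})·c_i = -7098, so x̄ = -7098 / (6·(-147)) = 169/21.

169/21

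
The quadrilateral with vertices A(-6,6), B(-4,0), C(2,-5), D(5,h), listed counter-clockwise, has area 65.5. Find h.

4

Write out the shoelace sum; only the two edges meeting at D involve h:
2·Area = [(2·h − 5·(-5)) + (5·6 − (-6)·h)] + 44
       = 8·h + 99 = 131
⇒ h = 4.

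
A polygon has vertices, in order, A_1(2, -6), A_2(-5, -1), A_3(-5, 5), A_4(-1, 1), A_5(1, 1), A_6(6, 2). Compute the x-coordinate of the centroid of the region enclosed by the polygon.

-4/27

Apply the surveyor's formula. First the cross-terms c_i = x_i·y_{i+1} − x_{i+1}·y_i:
  -32, -30, 0, -2, -4, -40  ⇒  2A = -108, A = -54.
Then Σ (x_i + x_{i+1})·c_i = 48, so x̄ = 48 / (6·(-54)) = -4/27.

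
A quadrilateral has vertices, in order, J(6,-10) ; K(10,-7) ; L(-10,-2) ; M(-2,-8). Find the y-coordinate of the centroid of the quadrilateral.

-45/7

Apply the shoelace (surveyor's) formula. First the cross-terms c_i = x_i·y_{i+1} − x_{i+1}·y_i:
  58, -90, 76, 68  ⇒  2A = 112, A = 56.
Then Σ (y_i + y_{i+1})·c_i = -2160, so ȳ = -2160 / (6·56) = -45/7.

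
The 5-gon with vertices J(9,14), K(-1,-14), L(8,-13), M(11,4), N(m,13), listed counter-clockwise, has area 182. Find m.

Write out the shoelace sum; only the two edges meeting at N involve m:
2·Area = [(11·13 − m·4) + (m·14 − 9·13)] + 188
       = 10·m + 214 = 364
⇒ m = 15.

15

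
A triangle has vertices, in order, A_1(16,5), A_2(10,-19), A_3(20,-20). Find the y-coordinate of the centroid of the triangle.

-34/3

Apply the shoelace (surveyor's) formula. First the cross-terms c_i = x_i·y_{i+1} − x_{i+1}·y_i:
  -354, 180, 420  ⇒  2A = 246, A = 123.
Then Σ (y_i + y_{i+1})·c_i = -8364, so ȳ = -8364 / (6·123) = -34/3.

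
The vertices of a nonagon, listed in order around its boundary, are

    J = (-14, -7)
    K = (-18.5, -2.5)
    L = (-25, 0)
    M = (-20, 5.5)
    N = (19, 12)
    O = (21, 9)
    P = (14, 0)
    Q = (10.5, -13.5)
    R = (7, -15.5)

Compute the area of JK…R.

J→K: (-14)(-2.5) − (-18.5)(-7) = -94.5
K→L: (-18.5)(0) − (-25)(-2.5) = -62.5
L→M: (-25)(5.5) − (-20)(0) = -137.5
M→N: (-20)(12) − (19)(5.5) = -344.5
N→O: (19)(9) − (21)(12) = -81
O→P: (21)(0) − (14)(9) = -126
P→Q: (14)(-13.5) − (10.5)(0) = -189
Q→R: (10.5)(-15.5) − (7)(-13.5) = -68.25
R→J: (7)(-7) − (-14)(-15.5) = -266
Σ = -1369.25
Area = |Σ|/2 = 684.625.

684.625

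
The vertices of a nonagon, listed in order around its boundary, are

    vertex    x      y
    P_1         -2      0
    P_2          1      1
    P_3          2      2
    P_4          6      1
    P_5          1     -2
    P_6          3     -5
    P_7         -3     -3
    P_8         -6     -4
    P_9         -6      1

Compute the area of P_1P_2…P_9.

41

P_1→P_2: (-2)(1) − (1)(0) = -2
P_2→P_3: (1)(2) − (2)(1) = 0
P_3→P_4: (2)(1) − (6)(2) = -10
P_4→P_5: (6)(-2) − (1)(1) = -13
P_5→P_6: (1)(-5) − (3)(-2) = 1
P_6→P_7: (3)(-3) − (-3)(-5) = -24
P_7→P_8: (-3)(-4) − (-6)(-3) = -6
P_8→P_9: (-6)(1) − (-6)(-4) = -30
P_9→P_1: (-6)(0) − (-2)(1) = 2
Σ = -82
Area = |Σ|/2 = 41.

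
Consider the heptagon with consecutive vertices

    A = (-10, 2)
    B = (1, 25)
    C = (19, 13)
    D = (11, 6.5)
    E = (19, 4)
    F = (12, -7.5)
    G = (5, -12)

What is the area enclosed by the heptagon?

Apply the surveyor's formula: 2A = Σ (x_i·y_{i+1} − x_{i+1}·y_i), indices taken mod 7.
Σ = (-252) + (-462) + (-19.5) + (-79.5) + (-190.5) + (-106.5) + (-110) = -1220
Area = |Σ|/2 = 610.

610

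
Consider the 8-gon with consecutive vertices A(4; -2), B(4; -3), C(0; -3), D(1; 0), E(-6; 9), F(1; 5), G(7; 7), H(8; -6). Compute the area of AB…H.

80.5

A→B: (4)(-3) − (4)(-2) = -4
B→C: (4)(-3) − (0)(-3) = -12
C→D: (0)(0) − (1)(-3) = 3
D→E: (1)(9) − (-6)(0) = 9
E→F: (-6)(5) − (1)(9) = -39
F→G: (1)(7) − (7)(5) = -28
G→H: (7)(-6) − (8)(7) = -98
H→A: (8)(-2) − (4)(-6) = 8
Σ = -161
Area = |Σ|/2 = 80.5.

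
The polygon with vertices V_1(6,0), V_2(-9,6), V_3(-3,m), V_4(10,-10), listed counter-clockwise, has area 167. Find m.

Write out the shoelace sum; only the two edges meeting at V_3 involve m:
2·Area = [((-9)·m − (-3)·6) + ((-3)·(-10) − 10·m)] + 96
       = -19·m + 144 = 334
⇒ m = -10.

-10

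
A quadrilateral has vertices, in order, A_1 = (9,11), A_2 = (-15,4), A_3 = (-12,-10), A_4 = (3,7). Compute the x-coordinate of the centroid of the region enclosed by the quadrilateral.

Apply the surveyor's formula. First the cross-terms c_i = x_i·y_{i+1} − x_{i+1}·y_i:
  201, 198, -54, -30  ⇒  2A = 315, A = 157.5.
Then Σ (x_i + x_{i+1})·c_i = -6426, so x̄ = -6426 / (6·157.5) = -6.8.

-6.8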